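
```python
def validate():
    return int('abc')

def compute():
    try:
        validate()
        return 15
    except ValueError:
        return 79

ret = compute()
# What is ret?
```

Step-by-step execution trace:
1. `compute()` calls `validate()`.
2. `validate()` evaluates `int('abc')`, which raises ValueError; it propagates to the caller.
3. `return 15` is not reached.
4. `except ValueError` in compute matches → returns 79.
5. ret = 79.
Result: 79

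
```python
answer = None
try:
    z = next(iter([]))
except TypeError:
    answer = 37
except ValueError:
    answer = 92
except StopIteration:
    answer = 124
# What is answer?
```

Step-by-step execution trace:
1. `z = next(iter([]))` raises StopIteration.
2. `except TypeError` does not match StopIteration; skipped.
3. `except ValueError` does not match StopIteration; skipped.
4. `except StopIteration` matches → answer = 124.
Result: 124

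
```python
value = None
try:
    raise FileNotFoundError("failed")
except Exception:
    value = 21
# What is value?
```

Step-by-step execution trace:
1. `raise FileNotFoundError(...)` raises FileNotFoundError.
2. `except Exception` matches (FileNotFoundError is a subclass of Exception) → value = 21.
Result: 21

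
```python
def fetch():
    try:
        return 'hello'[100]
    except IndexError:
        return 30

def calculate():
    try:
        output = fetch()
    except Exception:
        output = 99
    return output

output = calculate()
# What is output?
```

Step-by-step execution trace:
1. `calculate()` calls `fetch()`.
2. In fetch: `'hello'[100]` raises IndexError; `except IndexError` catches it → returns 30.
3. In calculate: `output = fetch()` → output = 30. No exception reaches calculate.
4. `except Exception` is skipped; calculate returns 30.
5. output = 30.
Result: 30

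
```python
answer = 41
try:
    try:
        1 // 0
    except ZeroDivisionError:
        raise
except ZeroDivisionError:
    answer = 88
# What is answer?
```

Step-by-step execution trace:
1. Inner try: `1 // 0` raises ZeroDivisionError.
2. Inner `except ZeroDivisionError` matches; bare `raise` re-raises the same ZeroDivisionError.
3. Outer `except ZeroDivisionError` matches → answer = 88.
Result: 88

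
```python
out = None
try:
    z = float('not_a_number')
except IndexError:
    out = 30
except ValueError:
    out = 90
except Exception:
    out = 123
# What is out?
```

Step-by-step execution trace:
1. `z = float('not_a_number')` raises ValueError.
2. `except IndexError` does not match ValueError; skipped.
3. `except ValueError` matches → out = 90.
4. Remaining except clauses are skipped.
Result: 90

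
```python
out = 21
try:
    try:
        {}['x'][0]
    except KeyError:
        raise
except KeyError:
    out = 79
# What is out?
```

Step-by-step execution trace:
1. Inner try: `{}['x'][0]` raises KeyError.
2. Inner `except KeyError` matches; bare `raise` re-raises the same KeyError.
3. Outer `except KeyError` matches → out = 79.
Result: 79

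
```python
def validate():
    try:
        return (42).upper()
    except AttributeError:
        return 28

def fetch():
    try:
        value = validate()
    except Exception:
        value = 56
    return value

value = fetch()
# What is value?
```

Step-by-step execution trace:
1. `fetch()` calls `validate()`.
2. In validate: `(42).upper()` raises AttributeError; `except AttributeError` catches it → returns 28.
3. In fetch: `value = validate()` → value = 28. No exception reaches fetch.
4. `except Exception` is skipped; fetch returns 28.
5. value = 28.
Result: 28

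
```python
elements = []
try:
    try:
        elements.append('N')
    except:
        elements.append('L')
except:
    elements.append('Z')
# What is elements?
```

Step-by-step execution trace:
1. Inner try: `elements.append('N')` → elements = ['N']. No exception raised.
2. Inner `except` is skipped.
3. Inner try completes normally; outer `except` is skipped.
Result: ['N']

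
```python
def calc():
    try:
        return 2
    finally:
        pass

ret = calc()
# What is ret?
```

Step-by-step execution trace:
1. `calc()` enters try: `return 2` sets pending return value 2.
2. Before returning, `finally: pass` runs (no effect).
3. calc() returns 2 → ret = 2.
Result: 2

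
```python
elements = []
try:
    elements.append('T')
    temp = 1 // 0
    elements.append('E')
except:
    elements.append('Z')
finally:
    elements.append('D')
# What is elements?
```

Step-by-step execution trace:
1. try: `elements.append('T')` → elements = ['T'].
2. `temp = 1 // 0` raises ZeroDivisionError; `elements.append('E')` is not reached.
3. bare `except` matches → `elements.append('Z')` → elements = ['T', 'Z'].
4. finally always runs: `elements.append('D')` → elements = ['T', 'Z', 'D'].
Result: ['T', 'Z', 'D']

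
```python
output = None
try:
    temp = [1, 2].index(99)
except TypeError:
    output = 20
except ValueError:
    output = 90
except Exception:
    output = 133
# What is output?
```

Step-by-step execution trace:
1. `temp = [1, 2].index(99)` raises ValueError.
2. `except TypeError` does not match ValueError; skipped.
3. `except ValueError` matches → output = 90.
4. Remaining except clauses are skipped.
Result: 90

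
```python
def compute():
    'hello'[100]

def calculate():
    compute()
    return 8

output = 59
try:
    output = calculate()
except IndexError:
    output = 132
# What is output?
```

Step-by-step execution trace:
1. output starts at 59.
2. try: `calculate()` calls `compute()`.
3. `compute()` evaluates `'hello'[100]`, which raises IndexError; it propagates through calculate (uncaught).
4. `return 8` in calculate is not reached; the assignment to output does not complete.
5. `except IndexError` matches → output = 132.
Result: 132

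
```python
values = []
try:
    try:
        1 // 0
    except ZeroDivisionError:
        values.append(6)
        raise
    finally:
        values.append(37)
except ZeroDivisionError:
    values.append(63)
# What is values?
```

Step-by-step execution trace:
1. Inner try: `1 // 0` raises ZeroDivisionError.
2. Inner `except ZeroDivisionError` matches → `values.append(6)` → values = [6].
3. bare `raise` re-raises ZeroDivisionError.
4. Inner `finally` runs during unwinding: `values.append(37)` → values = [6, 37].
5. Outer `except ZeroDivisionError` matches → `values.append(63)` → values = [6, 37, 63].
Result: [6, 37, 63]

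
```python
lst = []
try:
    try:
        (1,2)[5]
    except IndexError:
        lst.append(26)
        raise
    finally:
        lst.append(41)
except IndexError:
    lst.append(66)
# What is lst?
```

Step-by-step execution trace:
1. Inner try: `(1,2)[5]` raises IndexError.
2. Inner `except IndexError` matches → `lst.append(26)` → lst = [26].
3. bare `raise` re-raises IndexError.
4. Inner `finally` runs during unwinding: `lst.append(41)` → lst = [26, 41].
5. Outer `except IndexError` matches → `lst.append(66)` → lst = [26, 41, 66].
Result: [26, 41, 66]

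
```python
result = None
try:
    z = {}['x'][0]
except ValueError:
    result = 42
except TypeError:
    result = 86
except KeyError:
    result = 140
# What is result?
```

Step-by-step execution trace:
1. `z = {}['x'][0]` raises KeyError.
2. `except ValueError` does not match KeyError; skipped.
3. `except TypeError` does not match KeyError; skipped.
4. `except KeyError` matches → result = 140.
Result: 140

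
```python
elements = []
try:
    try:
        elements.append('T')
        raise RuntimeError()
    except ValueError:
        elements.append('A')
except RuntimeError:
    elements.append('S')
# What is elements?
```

Step-by-step execution trace:
1. Inner try: `elements.append('T')` → elements = ['T'].
2. `raise RuntimeError()` raises RuntimeError.
3. Inner `except ValueError` does not match RuntimeError; exception propagates to outer try.
4. Outer `except RuntimeError` matches → `elements.append('S')` → elements = ['T', 'S'].
Result: ['T', 'S']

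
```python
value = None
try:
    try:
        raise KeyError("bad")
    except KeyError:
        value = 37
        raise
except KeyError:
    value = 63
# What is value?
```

Step-by-step execution trace:
1. Inner try: `raise KeyError("bad")` raises KeyError.
2. Inner `except KeyError` matches → value = 37.
3. bare `raise` re-raises the same KeyError.
4. Outer `except KeyError` matches → value = 63.
Result: 63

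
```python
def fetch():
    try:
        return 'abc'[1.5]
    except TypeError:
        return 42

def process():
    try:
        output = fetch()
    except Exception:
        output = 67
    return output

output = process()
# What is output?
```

Step-by-step execution trace:
1. `process()` calls `fetch()`.
2. In fetch: `'abc'[1.5]` raises TypeError; `except TypeError` catches it → returns 42.
3. In process: `output = fetch()` → output = 42. No exception reaches process.
4. `except Exception` is skipped; process returns 42.
5. output = 42.
Result: 42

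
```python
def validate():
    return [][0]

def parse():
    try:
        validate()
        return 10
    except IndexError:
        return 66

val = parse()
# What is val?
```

Step-by-step execution trace:
1. `parse()` calls `validate()`.
2. `validate()` evaluates `[][0]`, which raises IndexError; it propagates to the caller.
3. `return 10` is not reached.
4. `except IndexError` in parse matches → returns 66.
5. val = 66.
Result: 66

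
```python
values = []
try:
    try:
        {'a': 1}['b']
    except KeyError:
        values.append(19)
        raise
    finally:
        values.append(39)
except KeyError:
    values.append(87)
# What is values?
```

Step-by-step execution trace:
1. Inner try: `{'a': 1}['b']` raises KeyError.
2. Inner `except KeyError` matches → `values.append(19)` → values = [19].
3. bare `raise` re-raises KeyError.
4. Inner `finally` runs during unwinding: `values.append(39)` → values = [19, 39].
5. Outer `except KeyError` matches → `values.append(87)` → values = [19, 39, 87].
Result: [19, 39, 87]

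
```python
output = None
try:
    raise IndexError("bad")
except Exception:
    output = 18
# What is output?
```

Step-by-step execution trace:
1. `raise IndexError(...)` raises IndexError.
2. `except Exception` matches (IndexError is a subclass of Exception) → output = 18.
Result: 18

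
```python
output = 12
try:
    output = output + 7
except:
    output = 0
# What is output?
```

Step-by-step execution trace:
1. output starts at 12.
2. try: `output = output + 7` → output = 19. No exception raised.
3. `except` is skipped.
Result: 19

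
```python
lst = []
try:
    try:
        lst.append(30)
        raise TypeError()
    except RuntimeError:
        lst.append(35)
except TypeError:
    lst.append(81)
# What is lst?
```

Step-by-step execution trace:
1. Inner try: `lst.append(30)` → lst = [30].
2. `raise TypeError()` raises TypeError.
3. Inner `except RuntimeError` does not match TypeError; exception propagates to outer try.
4. Outer `except TypeError` matches → `lst.append(81)` → lst = [30, 81].
Result: [30, 81]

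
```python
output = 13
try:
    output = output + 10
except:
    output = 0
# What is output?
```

Step-by-step execution trace:
1. output starts at 13.
2. try: `output = output + 10` → output = 23. No exception raised.
3. `except` is skipped.
Result: 23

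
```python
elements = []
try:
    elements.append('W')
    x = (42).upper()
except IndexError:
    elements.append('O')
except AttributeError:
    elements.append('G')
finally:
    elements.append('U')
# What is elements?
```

Step-by-step execution trace:
1. try: `elements.append('W')` → elements = ['W'].
2. `x = (42).upper()` raises AttributeError.
3. `except IndexError` does not match AttributeError; skipped.
4. `except AttributeError` matches → `elements.append('G')` → elements = ['W', 'G'].
5. finally always runs: `elements.append('U')` → elements = ['W', 'G', 'U'].
Result: ['W', 'G', 'U']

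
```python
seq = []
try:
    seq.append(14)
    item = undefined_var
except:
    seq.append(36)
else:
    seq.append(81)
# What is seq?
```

Step-by-step execution trace:
1. try: `seq.append(14)` → seq = [14].
2. `item = undefined_var` raises NameError.
3. bare `except` matches → `seq.append(36)` → seq = [14, 36].
4. `else` is skipped (an exception was raised).
Result: [14, 36]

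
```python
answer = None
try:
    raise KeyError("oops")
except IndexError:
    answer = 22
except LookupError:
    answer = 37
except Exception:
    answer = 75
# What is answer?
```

Step-by-step execution trace:
1. `raise KeyError(...)` raises KeyError.
2. `except IndexError` does not match (KeyError is not a subclass of IndexError); skipped.
3. `except LookupError` matches (KeyError is a subclass of LookupError) → answer = 37.
4. `except Exception` is not reached.
Result: 37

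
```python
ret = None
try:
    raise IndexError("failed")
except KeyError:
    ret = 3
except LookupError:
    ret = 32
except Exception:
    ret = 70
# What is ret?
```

Step-by-step execution trace:
1. `raise IndexError(...)` raises IndexError.
2. `except KeyError` does not match (IndexError is not a subclass of KeyError); skipped.
3. `except LookupError` matches (IndexError is a subclass of LookupError) → ret = 32.
4. `except Exception` is not reached.
Result: 32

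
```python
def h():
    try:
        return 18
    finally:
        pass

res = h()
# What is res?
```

Step-by-step execution trace:
1. `h()` enters try: `return 18` sets pending return value 18.
2. Before returning, `finally: pass` runs (no effect).
3. h() returns 18 → res = 18.
Result: 18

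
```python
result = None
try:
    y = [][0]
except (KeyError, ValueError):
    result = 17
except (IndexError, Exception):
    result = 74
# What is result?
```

Step-by-step execution trace:
1. `y = [][0]` raises IndexError.
2. `except (KeyError, ValueError)` does not match IndexError; skipped.
3. `except (IndexError, Exception)` matches (IndexError is in the tuple) → result = 74.
Result: 74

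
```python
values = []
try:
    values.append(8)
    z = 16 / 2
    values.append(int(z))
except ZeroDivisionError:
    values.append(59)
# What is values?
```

Step-by-step execution trace:
1. try: `values.append(8)` → values = [8].
2. `z = 16 / 2` → z = 8.0. No exception raised.
3. `values.append(int(z))` → values = [8, 8].
4. `except ZeroDivisionError` is skipped (no exception was raised).
Result: [8, 8]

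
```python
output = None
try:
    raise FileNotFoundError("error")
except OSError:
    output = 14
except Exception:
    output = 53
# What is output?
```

Step-by-step execution trace:
1. `raise FileNotFoundError(...)` raises FileNotFoundError.
2. `except OSError` matches (FileNotFoundError is a subclass of OSError) → output = 14.
3. `except Exception` is not reached.
Result: 14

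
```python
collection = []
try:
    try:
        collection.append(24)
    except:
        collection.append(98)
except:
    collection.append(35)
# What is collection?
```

Step-by-step execution trace:
1. Inner try: `collection.append(24)` → collection = [24]. No exception raised.
2. Inner `except` is skipped.
3. Inner try completes normally; outer `except` is skipped.
Result: [24]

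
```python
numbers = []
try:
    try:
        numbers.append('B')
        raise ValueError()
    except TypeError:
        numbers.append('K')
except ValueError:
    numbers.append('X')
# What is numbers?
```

Step-by-step execution trace:
1. Inner try: `numbers.append('B')` → numbers = ['B'].
2. `raise ValueError()` raises ValueError.
3. Inner `except TypeError` does not match ValueError; exception propagates to outer try.
4. Outer `except ValueError` matches → `numbers.append('X')` → numbers = ['B', 'X'].
Result: ['B', 'X']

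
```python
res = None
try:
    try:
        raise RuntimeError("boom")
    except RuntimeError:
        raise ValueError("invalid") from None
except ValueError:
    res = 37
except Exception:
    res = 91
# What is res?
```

Step-by-step execution trace:
1. Inner try raises RuntimeError; inner `except RuntimeError` catches it.
2. `raise ValueError(...) from None` raises ValueError (from None suppresses __context__, but the active exception is still ValueError).
3. Outer `except ValueError` matches → res = 37.
4. `except Exception` is not reached.
Result: 37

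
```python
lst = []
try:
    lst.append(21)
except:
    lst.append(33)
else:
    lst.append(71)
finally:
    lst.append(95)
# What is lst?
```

Step-by-step execution trace:
1. try: `lst.append(21)` → lst = [21]. No exception raised.
2. `except` is skipped.
3. `else` runs: `lst.append(71)` → lst = [21, 71].
4. `finally` always runs: `lst.append(95)` → lst = [21, 71, 95].
Result: [21, 71, 95]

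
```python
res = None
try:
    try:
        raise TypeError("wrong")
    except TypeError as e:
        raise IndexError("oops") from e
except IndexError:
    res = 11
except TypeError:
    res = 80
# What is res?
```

Step-by-step execution trace:
1. Inner try raises TypeError; inner `except TypeError as e` catches it.
2. `raise IndexError(...) from e` raises IndexError (TypeError is attached as __cause__, but only IndexError is active).
3. Outer `except IndexError` matches → res = 11.
4. `except TypeError` is not reached.
Result: 11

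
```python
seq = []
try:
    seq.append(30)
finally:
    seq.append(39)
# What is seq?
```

Step-by-step execution trace:
1. try: `seq.append(30)` → seq = [30].
2. The try body completes without raising.
3. finally always runs: `seq.append(39)` → seq = [30, 39].
Result: [30, 39]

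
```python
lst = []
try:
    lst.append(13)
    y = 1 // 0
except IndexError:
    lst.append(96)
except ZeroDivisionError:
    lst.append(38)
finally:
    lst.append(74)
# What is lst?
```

Step-by-step execution trace:
1. try: `lst.append(13)` → lst = [13].
2. `y = 1 // 0` raises ZeroDivisionError.
3. `except IndexError` does not match ZeroDivisionError; skipped.
4. `except ZeroDivisionError` matches → `lst.append(38)` → lst = [13, 38].
5. finally always runs: `lst.append(74)` → lst = [13, 38, 74].
Result: [13, 38, 74]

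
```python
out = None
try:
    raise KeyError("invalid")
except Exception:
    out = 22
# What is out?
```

Step-by-step execution trace:
1. `raise KeyError(...)` raises KeyError.
2. `except Exception` matches (KeyError is a subclass of Exception) → out = 22.
Result: 22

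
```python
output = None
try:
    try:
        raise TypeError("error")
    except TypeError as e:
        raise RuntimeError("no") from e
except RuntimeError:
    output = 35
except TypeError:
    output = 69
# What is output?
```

Step-by-step execution trace:
1. Inner try raises TypeError; inner `except TypeError as e` catches it.
2. `raise RuntimeError(...) from e` raises RuntimeError (TypeError is attached as __cause__, but only RuntimeError is active).
3. Outer `except RuntimeError` matches → output = 35.
4. `except TypeError` is not reached.
Result: 35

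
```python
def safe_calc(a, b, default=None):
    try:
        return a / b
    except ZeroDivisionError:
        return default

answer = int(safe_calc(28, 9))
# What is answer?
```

Step-by-step execution trace:
1. `safe_calc(28, 9)` enters try: `return 28 / 9` → returns 3.111111111111111. No exception raised.
2. `except ZeroDivisionError` is skipped.
3. `int(3.111111111111111)` → 3 → answer = 3.
Result: 3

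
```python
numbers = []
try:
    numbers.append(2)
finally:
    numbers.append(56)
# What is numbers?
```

Step-by-step execution trace:
1. try: `numbers.append(2)` → numbers = [2].
2. The try body completes without raising.
3. finally always runs: `numbers.append(56)` → numbers = [2, 56].
Result: [2, 56]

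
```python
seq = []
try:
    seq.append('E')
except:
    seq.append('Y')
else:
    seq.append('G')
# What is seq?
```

Step-by-step execution trace:
1. try: `seq.append('E')` → seq = ['E']. No exception raised.
2. `except` is skipped.
3. `else` runs (try completed without exception): `seq.append('G')` → seq = ['E', 'G'].
Result: ['E', 'G']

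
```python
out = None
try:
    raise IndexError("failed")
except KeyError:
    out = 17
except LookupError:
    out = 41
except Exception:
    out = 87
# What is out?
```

Step-by-step execution trace:
1. `raise IndexError(...)` raises IndexError.
2. `except KeyError` does not match (IndexError is not a subclass of KeyError); skipped.
3. `except LookupError` matches (IndexError is a subclass of LookupError) → out = 41.
4. `except Exception` is not reached.
Result: 41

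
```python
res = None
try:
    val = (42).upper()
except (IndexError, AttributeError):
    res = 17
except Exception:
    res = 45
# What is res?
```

Step-by-step execution trace:
1. `val = (42).upper()` raises AttributeError.
2. `except (IndexError, AttributeError)` matches (AttributeError is in the tuple) → res = 17.
3. `except Exception` is not reached.
Result: 17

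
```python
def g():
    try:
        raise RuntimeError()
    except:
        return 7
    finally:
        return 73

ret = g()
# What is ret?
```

Step-by-step execution trace:
1. `g()` enters try: `raise RuntimeError()` raises RuntimeError.
2. bare `except` matches → `return 7` sets pending return value 7.
3. Before returning, `finally: return 73` runs and overrides the pending return.
4. g() returns 73 → ret = 73.
Result: 73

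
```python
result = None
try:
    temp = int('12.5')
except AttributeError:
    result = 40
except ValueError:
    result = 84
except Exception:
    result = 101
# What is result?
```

Step-by-step execution trace:
1. `temp = int('12.5')` raises ValueError.
2. `except AttributeError` does not match ValueError; skipped.
3. `except ValueError` matches → result = 84.
4. Remaining except clauses are skipped.
Result: 84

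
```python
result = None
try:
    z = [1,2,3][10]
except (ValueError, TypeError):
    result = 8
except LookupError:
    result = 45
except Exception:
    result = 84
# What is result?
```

Step-by-step execution trace:
1. `z = [1,2,3][10]` raises IndexError.
2. `except (ValueError, TypeError)` does not match IndexError; skipped.
3. `except LookupError` matches (IndexError is a subclass of LookupError) → result = 45.
4. `except Exception` is not reached.
Result: 45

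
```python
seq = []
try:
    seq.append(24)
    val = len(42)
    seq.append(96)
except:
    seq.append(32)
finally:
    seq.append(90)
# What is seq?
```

Step-by-step execution trace:
1. try: `seq.append(24)` → seq = [24].
2. `val = len(42)` raises TypeError; `seq.append(96)` is not reached.
3. bare `except` matches → `seq.append(32)` → seq = [24, 32].
4. finally always runs: `seq.append(90)` → seq = [24, 32, 90].
Result: [24, 32, 90]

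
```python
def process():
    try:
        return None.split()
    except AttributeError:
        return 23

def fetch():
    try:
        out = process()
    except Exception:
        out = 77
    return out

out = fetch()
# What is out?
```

Step-by-step execution trace:
1. `fetch()` calls `process()`.
2. In process: `None.split()` raises AttributeError; `except AttributeError` catches it → returns 23.
3. In fetch: `out = process()` → out = 23. No exception reaches fetch.
4. `except Exception` is skipped; fetch returns 23.
5. out = 23.
Result: 23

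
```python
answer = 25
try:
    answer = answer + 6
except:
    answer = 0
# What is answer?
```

Step-by-step execution trace:
1. answer starts at 25.
2. try: `answer = answer + 6` → answer = 31. No exception raised.
3. `except` is skipped.
Result: 31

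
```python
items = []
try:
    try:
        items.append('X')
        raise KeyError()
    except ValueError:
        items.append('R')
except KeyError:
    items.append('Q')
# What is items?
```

Step-by-step execution trace:
1. Inner try: `items.append('X')` → items = ['X'].
2. `raise KeyError()` raises KeyError.
3. Inner `except ValueError` does not match KeyError; exception propagates to outer try.
4. Outer `except KeyError` matches → `items.append('Q')` → items = ['X', 'Q'].
Result: ['X', 'Q']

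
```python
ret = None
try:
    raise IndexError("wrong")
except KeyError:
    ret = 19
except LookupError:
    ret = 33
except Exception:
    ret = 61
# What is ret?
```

Step-by-step execution trace:
1. `raise IndexError(...)` raises IndexError.
2. `except KeyError` does not match (IndexError is not a subclass of KeyError); skipped.
3. `except LookupError` matches (IndexError is a subclass of LookupError) → ret = 33.
4. `except Exception` is not reached.
Result: 33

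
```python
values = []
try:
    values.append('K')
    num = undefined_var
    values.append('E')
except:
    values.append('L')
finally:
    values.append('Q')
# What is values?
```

Step-by-step execution trace:
1. try: `values.append('K')` → values = ['K'].
2. `num = undefined_var` raises NameError; `values.append('E')` is not reached.
3. bare `except` matches → `values.append('L')` → values = ['K', 'L'].
4. finally always runs: `values.append('Q')` → values = ['K', 'L', 'Q'].
Result: ['K', 'L', 'Q']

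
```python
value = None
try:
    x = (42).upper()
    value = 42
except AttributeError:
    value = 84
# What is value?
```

Step-by-step execution trace:
1. `x = (42).upper()` raises AttributeError.
2. `value = 42` is not reached.
3. `except AttributeError` matches → value = 84.
Result: 84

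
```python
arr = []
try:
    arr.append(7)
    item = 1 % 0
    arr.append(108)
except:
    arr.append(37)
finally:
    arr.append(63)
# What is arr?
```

Step-by-step execution trace:
1. try: `arr.append(7)` → arr = [7].
2. `item = 1 % 0` raises ZeroDivisionError; `arr.append(108)` is not reached.
3. bare `except` matches → `arr.append(37)` → arr = [7, 37].
4. finally always runs: `arr.append(63)` → arr = [7, 37, 63].
Result: [7, 37, 63]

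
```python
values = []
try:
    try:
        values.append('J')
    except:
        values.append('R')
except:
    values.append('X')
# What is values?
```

Step-by-step execution trace:
1. Inner try: `values.append('J')` → values = ['J']. No exception raised.
2. Inner `except` is skipped.
3. Inner try completes normally; outer `except` is skipped.
Result: ['J']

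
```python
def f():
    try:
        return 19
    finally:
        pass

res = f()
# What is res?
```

Step-by-step execution trace:
1. `f()` enters try: `return 19` sets pending return value 19.
2. Before returning, `finally: pass` runs (no effect).
3. f() returns 19 → res = 19.
Result: 19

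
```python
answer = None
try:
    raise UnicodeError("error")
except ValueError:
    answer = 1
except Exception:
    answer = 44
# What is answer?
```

Step-by-step execution trace:
1. `raise UnicodeError(...)` raises UnicodeError.
2. `except ValueError` matches (UnicodeError is a subclass of ValueError) → answer = 1.
3. `except Exception` is not reached.
Result: 1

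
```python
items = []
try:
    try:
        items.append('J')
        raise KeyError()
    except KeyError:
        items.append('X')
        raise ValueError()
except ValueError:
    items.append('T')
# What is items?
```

Step-by-step execution trace:
1. Inner try: `items.append('J')` → items = ['J'].
2. `raise KeyError()` raises KeyError.
3. Inner `except KeyError` matches → `items.append('X')` → items = ['J', 'X'].
4. `raise ValueError()` raises ValueError; propagates to outer try.
5. Outer `except ValueError` matches → `items.append('T')` → items = ['J', 'X', 'T'].
Result: ['J', 'X', 'T']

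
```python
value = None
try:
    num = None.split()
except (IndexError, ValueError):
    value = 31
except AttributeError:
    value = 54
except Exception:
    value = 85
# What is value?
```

Step-by-step execution trace:
1. `num = None.split()` raises AttributeError.
2. `except (IndexError, ValueError)` does not match AttributeError; skipped.
3. `except AttributeError` matches (exact type match) → value = 54.
4. `except Exception` is not reached.
Result: 54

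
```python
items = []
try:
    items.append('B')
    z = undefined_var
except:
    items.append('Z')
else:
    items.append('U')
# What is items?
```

Step-by-step execution trace:
1. try: `items.append('B')` → items = ['B'].
2. `z = undefined_var` raises NameError.
3. bare `except` matches → `items.append('Z')` → items = ['B', 'Z'].
4. `else` is skipped (an exception was raised).
Result: ['B', 'Z']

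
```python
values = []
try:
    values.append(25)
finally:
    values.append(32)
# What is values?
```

Step-by-step execution trace:
1. try: `values.append(25)` → values = [25].
2. The try body completes without raising.
3. finally always runs: `values.append(32)` → values = [25, 32].
Result: [25, 32]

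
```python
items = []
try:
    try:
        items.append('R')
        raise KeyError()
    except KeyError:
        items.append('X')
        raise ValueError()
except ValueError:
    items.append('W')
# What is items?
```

Step-by-step execution trace:
1. Inner try: `items.append('R')` → items = ['R'].
2. `raise KeyError()` raises KeyError.
3. Inner `except KeyError` matches → `items.append('X')` → items = ['R', 'X'].
4. `raise ValueError()` raises ValueError; propagates to outer try.
5. Outer `except ValueError` matches → `items.append('W')` → items = ['R', 'X', 'W'].
Result: ['R', 'X', 'W']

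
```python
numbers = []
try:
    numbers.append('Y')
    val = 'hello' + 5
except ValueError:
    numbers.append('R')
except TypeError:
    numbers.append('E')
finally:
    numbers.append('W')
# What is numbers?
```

Step-by-step execution trace:
1. try: `numbers.append('Y')` → numbers = ['Y'].
2. `val = 'hello' + 5` raises TypeError.
3. `except ValueError` does not match TypeError; skipped.
4. `except TypeError` matches → `numbers.append('E')` → numbers = ['Y', 'E'].
5. finally always runs: `numbers.append('W')` → numbers = ['Y', 'E', 'W'].
Result: ['Y', 'E', 'W']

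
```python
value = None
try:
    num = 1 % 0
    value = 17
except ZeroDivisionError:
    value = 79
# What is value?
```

Step-by-step execution trace:
1. `num = 1 % 0` raises ZeroDivisionError.
2. `value = 17` is not reached.
3. `except ZeroDivisionError` matches → value = 79.
Result: 79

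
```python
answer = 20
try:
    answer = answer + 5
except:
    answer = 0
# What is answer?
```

Step-by-step execution trace:
1. answer starts at 20.
2. try: `answer = answer + 5` → answer = 25. No exception raised.
3. `except` is skipped.
Result: 25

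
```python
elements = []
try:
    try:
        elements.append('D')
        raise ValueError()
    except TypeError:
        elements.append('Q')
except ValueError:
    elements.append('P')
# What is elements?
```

Step-by-step execution trace:
1. Inner try: `elements.append('D')` → elements = ['D'].
2. `raise ValueError()` raises ValueError.
3. Inner `except TypeError` does not match ValueError; exception propagates to outer try.
4. Outer `except ValueError` matches → `elements.append('P')` → elements = ['D', 'P'].
Result: ['D', 'P']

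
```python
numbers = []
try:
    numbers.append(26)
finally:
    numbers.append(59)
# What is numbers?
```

Step-by-step execution trace:
1. try: `numbers.append(26)` → numbers = [26].
2. The try body completes without raising.
3. finally always runs: `numbers.append(59)` → numbers = [26, 59].
Result: [26, 59]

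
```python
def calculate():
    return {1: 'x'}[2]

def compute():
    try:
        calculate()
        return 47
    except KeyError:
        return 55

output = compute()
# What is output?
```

Step-by-step execution trace:
1. `compute()` calls `calculate()`.
2. `calculate()` evaluates `{1: 'x'}[2]`, which raises KeyError; it propagates to the caller.
3. `return 47` is not reached.
4. `except KeyError` in compute matches → returns 55.
5. output = 55.
Result: 55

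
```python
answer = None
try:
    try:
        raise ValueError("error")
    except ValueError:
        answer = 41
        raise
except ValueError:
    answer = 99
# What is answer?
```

Step-by-step execution trace:
1. Inner try: `raise ValueError("error")` raises ValueError.
2. Inner `except ValueError` matches → answer = 41.
3. bare `raise` re-raises the same ValueError.
4. Outer `except ValueError` matches → answer = 99.
Result: 99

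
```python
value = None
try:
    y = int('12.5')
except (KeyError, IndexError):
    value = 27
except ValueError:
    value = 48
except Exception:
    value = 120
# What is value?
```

Step-by-step execution trace:
1. `y = int('12.5')` raises ValueError.
2. `except (KeyError, IndexError)` does not match ValueError; skipped.
3. `except ValueError` matches (exact type match) → value = 48.
4. `except Exception` is not reached.
Result: 48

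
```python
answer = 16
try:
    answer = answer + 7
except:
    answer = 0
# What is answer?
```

Step-by-step execution trace:
1. answer starts at 16.
2. try: `answer = answer + 7` → answer = 23. No exception raised.
3. `except` is skipped.
Result: 23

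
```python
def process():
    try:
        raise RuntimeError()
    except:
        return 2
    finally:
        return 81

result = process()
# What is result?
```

Step-by-step execution trace:
1. `process()` enters try: `raise RuntimeError()` raises RuntimeError.
2. bare `except` matches → `return 2` sets pending return value 2.
3. Before returning, `finally: return 81` runs and overrides the pending return.
4. process() returns 81 → result = 81.
Result: 81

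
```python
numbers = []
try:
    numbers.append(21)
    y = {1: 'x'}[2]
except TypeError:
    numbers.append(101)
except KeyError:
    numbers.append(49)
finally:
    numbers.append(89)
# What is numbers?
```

Step-by-step execution trace:
1. try: `numbers.append(21)` → numbers = [21].
2. `y = {1: 'x'}[2]` raises KeyError.
3. `except TypeError` does not match KeyError; skipped.
4. `except KeyError` matches → `numbers.append(49)` → numbers = [21, 49].
5. finally always runs: `numbers.append(89)` → numbers = [21, 49, 89].
Result: [21, 49, 89]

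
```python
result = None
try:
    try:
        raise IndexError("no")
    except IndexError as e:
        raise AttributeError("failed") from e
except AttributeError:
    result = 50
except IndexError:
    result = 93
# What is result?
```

Step-by-step execution trace:
1. Inner try raises IndexError; inner `except IndexError as e` catches it.
2. `raise AttributeError(...) from e` raises AttributeError (IndexError is attached as __cause__, but only AttributeError is active).
3. Outer `except AttributeError` matches → result = 50.
4. `except IndexError` is not reached.
Result: 50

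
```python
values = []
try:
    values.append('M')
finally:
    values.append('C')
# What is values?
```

Step-by-step execution trace:
1. try: `values.append('M')` → values = ['M'].
2. The try body completes without raising.
3. finally always runs: `values.append('C')` → values = ['M', 'C'].
Result: ['M', 'C']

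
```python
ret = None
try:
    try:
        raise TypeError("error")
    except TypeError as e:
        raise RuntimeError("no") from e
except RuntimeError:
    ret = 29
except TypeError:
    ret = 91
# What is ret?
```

Step-by-step execution trace:
1. Inner try raises TypeError; inner `except TypeError as e` catches it.
2. `raise RuntimeError(...) from e` raises RuntimeError (TypeError is attached as __cause__, but only RuntimeError is active).
3. Outer `except RuntimeError` matches → ret = 29.
4. `except TypeError` is not reached.
Result: 29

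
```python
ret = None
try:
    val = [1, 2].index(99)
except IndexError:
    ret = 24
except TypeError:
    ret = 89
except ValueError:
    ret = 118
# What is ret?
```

Step-by-step execution trace:
1. `val = [1, 2].index(99)` raises ValueError.
2. `except IndexError` does not match ValueError; skipped.
3. `except TypeError` does not match ValueError; skipped.
4. `except ValueError` matches → ret = 118.
Result: 118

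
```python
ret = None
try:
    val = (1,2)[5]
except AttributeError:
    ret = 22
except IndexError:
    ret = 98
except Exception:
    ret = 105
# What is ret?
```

Step-by-step execution trace:
1. `val = (1,2)[5]` raises IndexError.
2. `except AttributeError` does not match IndexError; skipped.
3. `except IndexError` matches → ret = 98.
4. Remaining except clauses are skipped.
Result: 98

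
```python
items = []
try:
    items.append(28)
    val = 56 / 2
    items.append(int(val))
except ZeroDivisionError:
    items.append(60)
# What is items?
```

Step-by-step execution trace:
1. try: `items.append(28)` → items = [28].
2. `val = 56 / 2` → val = 28.0. No exception raised.
3. `items.append(int(val))` → items = [28, 28].
4. `except ZeroDivisionError` is skipped (no exception was raised).
Result: [28, 28]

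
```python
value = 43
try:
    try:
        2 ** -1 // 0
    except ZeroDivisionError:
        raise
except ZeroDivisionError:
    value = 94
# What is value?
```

Step-by-step execution trace:
1. Inner try: `2 ** -1 // 0` raises ZeroDivisionError.
2. Inner `except ZeroDivisionError` matches; bare `raise` re-raises the same ZeroDivisionError.
3. Outer `except ZeroDivisionError` matches → value = 94.
Result: 94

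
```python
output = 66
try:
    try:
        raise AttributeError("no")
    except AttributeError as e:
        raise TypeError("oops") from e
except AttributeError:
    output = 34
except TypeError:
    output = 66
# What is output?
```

Step-by-step execution trace:
1. Inner try raises AttributeError; inner `except AttributeError as e` catches it.
2. `raise TypeError(...) from e` raises TypeError (AttributeError is attached as __cause__, but only TypeError is active).
3. Outer `except AttributeError` does not match TypeError; skipped.
4. Outer `except TypeError` matches → output = 66.
Result: 66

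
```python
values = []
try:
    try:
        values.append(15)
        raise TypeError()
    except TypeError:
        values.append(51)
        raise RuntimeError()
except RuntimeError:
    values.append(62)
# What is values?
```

Step-by-step execution trace:
1. Inner try: `values.append(15)` → values = [15].
2. `raise TypeError()` raises TypeError.
3. Inner `except TypeError` matches → `values.append(51)` → values = [15, 51].
4. `raise RuntimeError()` raises RuntimeError; propagates to outer try.
5. Outer `except RuntimeError` matches → `values.append(62)` → values = [15, 51, 62].
Result: [15, 51, 62]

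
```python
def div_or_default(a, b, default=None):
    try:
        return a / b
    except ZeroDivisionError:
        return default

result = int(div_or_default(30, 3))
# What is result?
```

Step-by-step execution trace:
1. `div_or_default(30, 3)` enters try: `return 30 / 3` → returns 10.0. No exception raised.
2. `except ZeroDivisionError` is skipped.
3. `int(10.0)` → 10 → result = 10.
Result: 10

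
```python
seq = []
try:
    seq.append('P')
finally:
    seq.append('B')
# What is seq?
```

Step-by-step execution trace:
1. try: `seq.append('P')` → seq = ['P'].
2. The try body completes without raising.
3. finally always runs: `seq.append('B')` → seq = ['P', 'B'].
Result: ['P', 'B']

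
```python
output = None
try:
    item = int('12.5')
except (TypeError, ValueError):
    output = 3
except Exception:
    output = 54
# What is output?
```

Step-by-step execution trace:
1. `item = int('12.5')` raises ValueError.
2. `except (TypeError, ValueError)` matches (ValueError is in the tuple) → output = 3.
3. `except Exception` is not reached.
Result: 3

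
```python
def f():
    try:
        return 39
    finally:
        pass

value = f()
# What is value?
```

Step-by-step execution trace:
1. `f()` enters try: `return 39` sets pending return value 39.
2. Before returning, `finally: pass` runs (no effect).
3. f() returns 39 → value = 39.
Result: 39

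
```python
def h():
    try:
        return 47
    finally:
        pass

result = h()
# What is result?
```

Step-by-step execution trace:
1. `h()` enters try: `return 47` sets pending return value 47.
2. Before returning, `finally: pass` runs (no effect).
3. h() returns 47 → result = 47.
Result: 47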